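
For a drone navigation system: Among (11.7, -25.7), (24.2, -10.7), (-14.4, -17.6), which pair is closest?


d(P0,P1) = 19.5256, d(P0,P2) = 27.328, d(P1,P2) = 39.2119
Closest: P0 and P1

Closest pair: (11.7, -25.7) and (24.2, -10.7), distance = 19.5256


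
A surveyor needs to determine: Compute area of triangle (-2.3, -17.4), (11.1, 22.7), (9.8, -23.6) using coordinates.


Area = |x_A(y_B-y_C) + x_B(y_C-y_A) + x_C(y_A-y_B)|/2
= |(-106.49) + (-68.82) + (-392.98)|/2
= 568.29/2 = 284.145

284.145


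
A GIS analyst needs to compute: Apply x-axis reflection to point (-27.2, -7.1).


Reflection over x-axis: (x,y) -> (x,-y)
(-27.2, -7.1) -> (-27.2, 7.1)

(-27.2, 7.1)


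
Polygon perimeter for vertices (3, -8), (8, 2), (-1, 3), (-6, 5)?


Sides: (3, -8)->(8, 2): sqrt(125) = 11.18034, (8, 2)->(-1, 3): sqrt(82) = 9.055385, (-1, 3)->(-6, 5): sqrt(29) = 5.385165, (-6, 5)->(3, -8): sqrt(250) = 15.811388
Sum = 41.432278
Perimeter = 41.4323

41.4323


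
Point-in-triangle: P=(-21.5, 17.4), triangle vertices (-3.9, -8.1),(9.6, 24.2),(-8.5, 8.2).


Cross products: AB x AP = 912.73, BC x BP = -374.52, CA x CP = -169.58
All same sign? no

No, outside


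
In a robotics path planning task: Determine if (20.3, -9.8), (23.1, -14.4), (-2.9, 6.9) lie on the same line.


Cross product: (23.1-20.3)*(6.9-(-9.8)) - ((-14.4)-(-9.8))*((-2.9)-20.3)
= -59.96

No, not collinear


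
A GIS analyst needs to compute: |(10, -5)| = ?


|u| = sqrt(10^2 + (-5)^2) = sqrt(125) = 11.1803

11.1803


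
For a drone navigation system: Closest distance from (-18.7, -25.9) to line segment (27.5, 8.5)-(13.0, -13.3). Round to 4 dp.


Project P onto AB: t = 1 (clamped to [0,1])
Closest point on segment: (13, -13.3)
Distance: 34.1123

34.1123


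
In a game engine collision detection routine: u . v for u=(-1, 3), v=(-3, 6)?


u . v = u_x*v_x + u_y*v_y = (-1)*(-3) + 3*6
= 3 + 18 = 21

21


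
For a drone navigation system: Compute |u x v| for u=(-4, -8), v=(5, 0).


|u x v| = |(-4)*0 - (-8)*5|
= |0 - (-40)| = 40

40


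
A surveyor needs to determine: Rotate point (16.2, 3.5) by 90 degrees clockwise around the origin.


90° CW: (x,y) -> (y, -x)
(16.2,3.5) -> (3.5, -16.2)

(3.5, -16.2)


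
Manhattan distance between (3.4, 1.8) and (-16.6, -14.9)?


|3.4-(-16.6)| + |1.8-(-14.9)| = 20 + 16.7 = 36.7

36.7


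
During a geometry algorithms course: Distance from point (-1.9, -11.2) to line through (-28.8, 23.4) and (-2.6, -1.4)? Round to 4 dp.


|cross product| = 239.4
|line direction| = sqrt(1301.48) = 36.076
Distance = 239.4/sqrt(1301.48) = 6.636

6.636


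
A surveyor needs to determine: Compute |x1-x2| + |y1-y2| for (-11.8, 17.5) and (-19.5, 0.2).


|(-11.8)-(-19.5)| + |17.5-0.2| = 7.7 + 17.3 = 25

25


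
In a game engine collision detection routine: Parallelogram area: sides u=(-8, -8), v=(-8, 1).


|u x v| = |(-8)*1 - (-8)*(-8)|
= |(-8) - 64| = 72

72


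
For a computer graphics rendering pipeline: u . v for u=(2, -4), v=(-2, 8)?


u . v = u_x*v_x + u_y*v_y = 2*(-2) + (-4)*8
= (-4) + (-32) = -36

-36


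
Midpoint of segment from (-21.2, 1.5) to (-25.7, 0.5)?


M = (((-21.2)+(-25.7))/2, (1.5+0.5)/2)
= (-23.45, 1)

(-23.45, 1)


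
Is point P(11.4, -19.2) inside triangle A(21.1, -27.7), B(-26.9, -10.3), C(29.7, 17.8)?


Cross products: AB x AP = -239.22, BC x BP = -1579.97, CA x CP = -514.45
All same sign? yes

Yes, inside


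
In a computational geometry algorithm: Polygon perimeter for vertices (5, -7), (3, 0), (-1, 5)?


Sides: (5, -7)->(3, 0): sqrt(53) = 7.28011, (3, 0)->(-1, 5): sqrt(41) = 6.403124, (-1, 5)->(5, -7): sqrt(180) = 13.416408
Sum = 27.099642
Perimeter = 27.0996

27.0996


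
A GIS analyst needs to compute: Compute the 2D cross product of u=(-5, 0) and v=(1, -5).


u x v = u_x*v_y - u_y*v_x = (-5)*(-5) - 0*1
= 25 - 0 = 25

25


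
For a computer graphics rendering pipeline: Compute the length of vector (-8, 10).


|u| = sqrt((-8)^2 + 10^2) = sqrt(164) = 12.8062

12.8062


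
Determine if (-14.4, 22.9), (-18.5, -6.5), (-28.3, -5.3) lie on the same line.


Cross product: ((-18.5)-(-14.4))*((-5.3)-22.9) - ((-6.5)-22.9)*((-28.3)-(-14.4))
= -293.04

No, not collinear


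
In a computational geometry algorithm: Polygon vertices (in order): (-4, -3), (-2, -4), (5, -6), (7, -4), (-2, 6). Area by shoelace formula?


Shoelace sum: ((-4)*(-4) - (-2)*(-3)) + ((-2)*(-6) - 5*(-4)) + (5*(-4) - 7*(-6)) + (7*6 - (-2)*(-4)) + ((-2)*(-3) - (-4)*6)
= 128
Area = |128|/2 = 64

64


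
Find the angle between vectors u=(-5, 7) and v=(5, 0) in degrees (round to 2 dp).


u.v = -25, |u| = sqrt(74) = 8.6023, |v| = sqrt(25) = 5
cos(theta) = u.v/(|u||v|) = -25/sqrt(1850) = -0.581238
theta = acos(-0.581238) = 125.54 degrees

125.54 degrees


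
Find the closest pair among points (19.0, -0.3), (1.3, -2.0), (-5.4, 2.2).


d(P0,P1) = 17.7815, d(P0,P2) = 24.5277, d(P1,P2) = 7.9076
Closest: P1 and P2

Closest pair: (1.3, -2.0) and (-5.4, 2.2), distance = 7.9076


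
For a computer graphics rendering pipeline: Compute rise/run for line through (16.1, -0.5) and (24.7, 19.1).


slope = (y2-y1)/(x2-x1) = (19.1-(-0.5))/(24.7-16.1) = 19.6/8.6 = 2.2791

2.2791


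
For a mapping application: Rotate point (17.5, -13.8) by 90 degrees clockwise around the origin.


90° CW: (x,y) -> (y, -x)
(17.5,-13.8) -> (-13.8, -17.5)

(-13.8, -17.5)


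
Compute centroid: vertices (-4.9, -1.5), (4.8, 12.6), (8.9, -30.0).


Centroid = ((x_A+x_B+x_C)/3, (y_A+y_B+y_C)/3)
= (((-4.9)+4.8+8.9)/3, ((-1.5)+12.6+(-30))/3)
= (2.9333, -6.3)

(2.9333, -6.3)


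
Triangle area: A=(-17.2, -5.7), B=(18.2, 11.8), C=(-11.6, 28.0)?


Area = |x_A(y_B-y_C) + x_B(y_C-y_A) + x_C(y_A-y_B)|/2
= |278.64 + 613.34 + 203|/2
= 1094.98/2 = 547.49

547.49


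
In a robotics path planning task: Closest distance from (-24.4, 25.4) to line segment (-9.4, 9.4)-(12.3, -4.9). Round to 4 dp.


Project P onto AB: t = 0 (clamped to [0,1])
Closest point on segment: (-9.4, 9.4)
Distance: 21.9317

21.9317


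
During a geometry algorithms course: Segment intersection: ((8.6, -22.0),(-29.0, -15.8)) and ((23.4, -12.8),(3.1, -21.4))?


Cross products: d1=59.48, d2=-389.74, d3=-437.68, d4=11.54
d1*d2 < 0 and d3*d4 < 0? yes

Yes, they intersect


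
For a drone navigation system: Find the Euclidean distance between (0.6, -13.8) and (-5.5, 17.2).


dx=-6.1, dy=31
d^2 = (-6.1)^2 + 31^2 = 998.21
d = sqrt(998.21) = 31.5945

31.5945


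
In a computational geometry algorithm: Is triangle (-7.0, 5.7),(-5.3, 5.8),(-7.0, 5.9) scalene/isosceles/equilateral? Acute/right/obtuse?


Side lengths squared: AB^2=2.9, BC^2=2.9, CA^2=0.04
Sorted: [0.04, 2.9, 2.9]
By sides: Isosceles, By angles: Acute

Isosceles, Acute


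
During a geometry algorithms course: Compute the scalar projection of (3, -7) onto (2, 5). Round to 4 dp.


u.v = -29, |v| = sqrt(29) = 5.3852
Scalar projection = u.v / |v| = -29 / sqrt(29) = -5.3852

-5.3852


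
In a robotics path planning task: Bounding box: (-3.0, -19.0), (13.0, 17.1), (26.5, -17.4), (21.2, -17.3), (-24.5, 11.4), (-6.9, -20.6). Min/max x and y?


x range: [-24.5, 26.5]
y range: [-20.6, 17.1]
Bounding box: (-24.5,-20.6) to (26.5,17.1)

(-24.5,-20.6) to (26.5,17.1)


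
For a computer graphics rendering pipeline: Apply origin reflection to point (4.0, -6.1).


Reflection over origin: (x,y) -> (-x,-y)
(4, -6.1) -> (-4, 6.1)

(-4, 6.1)


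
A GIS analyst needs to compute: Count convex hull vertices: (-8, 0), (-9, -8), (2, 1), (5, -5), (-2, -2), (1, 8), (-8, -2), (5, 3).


Convex hull vertices (CCW): (-9, -8), (5, -5), (5, 3), (1, 8), (-8, 0)
Count = 5

5


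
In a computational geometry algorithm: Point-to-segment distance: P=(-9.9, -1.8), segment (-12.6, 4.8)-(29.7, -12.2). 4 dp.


Project P onto AB: t = 0.1089 (clamped to [0,1])
Closest point on segment: (-7.9918, 2.948)
Distance: 5.1171

5.1171


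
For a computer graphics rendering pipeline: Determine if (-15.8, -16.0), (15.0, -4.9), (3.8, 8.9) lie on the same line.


Cross product: (15-(-15.8))*(8.9-(-16)) - ((-4.9)-(-16))*(3.8-(-15.8))
= 549.36

No, not collinear


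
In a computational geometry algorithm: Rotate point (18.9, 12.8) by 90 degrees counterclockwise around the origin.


90° CCW: (x,y) -> (-y, x)
(18.9,12.8) -> (-12.8, 18.9)

(-12.8, 18.9)


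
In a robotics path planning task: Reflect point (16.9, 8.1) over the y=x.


Reflection over y=x: (x,y) -> (y,x)
(16.9, 8.1) -> (8.1, 16.9)

(8.1, 16.9)


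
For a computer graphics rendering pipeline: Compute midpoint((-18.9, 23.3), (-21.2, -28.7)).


M = (((-18.9)+(-21.2))/2, (23.3+(-28.7))/2)
= (-20.05, -2.7)

(-20.05, -2.7)


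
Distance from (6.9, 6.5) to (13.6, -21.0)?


dx=6.7, dy=-27.5
d^2 = 6.7^2 + (-27.5)^2 = 801.14
d = sqrt(801.14) = 28.3044

28.3044


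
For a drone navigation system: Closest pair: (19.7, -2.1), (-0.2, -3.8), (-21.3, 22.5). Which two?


d(P0,P1) = 19.9725, d(P0,P2) = 47.8138, d(P1,P2) = 33.7179
Closest: P0 and P1

Closest pair: (19.7, -2.1) and (-0.2, -3.8), distance = 19.9725


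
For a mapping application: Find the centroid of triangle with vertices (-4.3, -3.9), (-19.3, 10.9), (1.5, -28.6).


Centroid = ((x_A+x_B+x_C)/3, (y_A+y_B+y_C)/3)
= (((-4.3)+(-19.3)+1.5)/3, ((-3.9)+10.9+(-28.6))/3)
= (-7.3667, -7.2)

(-7.3667, -7.2)


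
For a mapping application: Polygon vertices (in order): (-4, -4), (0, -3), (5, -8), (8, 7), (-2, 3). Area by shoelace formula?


Shoelace sum: ((-4)*(-3) - 0*(-4)) + (0*(-8) - 5*(-3)) + (5*7 - 8*(-8)) + (8*3 - (-2)*7) + ((-2)*(-4) - (-4)*3)
= 184
Area = |184|/2 = 92

92


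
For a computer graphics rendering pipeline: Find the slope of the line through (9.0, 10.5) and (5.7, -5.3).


slope = (y2-y1)/(x2-x1) = ((-5.3)-10.5)/(5.7-9) = (-15.8)/(-3.3) = 4.7879

4.7879


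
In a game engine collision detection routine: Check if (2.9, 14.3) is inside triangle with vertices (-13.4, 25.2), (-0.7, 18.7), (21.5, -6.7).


Cross products: AB x AP = -32.48, BC x BP = -6.24, CA x CP = -139.56
All same sign? yes

Yes, inside


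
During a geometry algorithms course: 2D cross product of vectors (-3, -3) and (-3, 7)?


u x v = u_x*v_y - u_y*v_x = (-3)*7 - (-3)*(-3)
= (-21) - 9 = -30

-30


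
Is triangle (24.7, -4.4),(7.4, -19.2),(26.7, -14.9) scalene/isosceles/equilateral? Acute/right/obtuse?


Side lengths squared: AB^2=518.33, BC^2=390.98, CA^2=114.25
Sorted: [114.25, 390.98, 518.33]
By sides: Scalene, By angles: Obtuse

Scalene, Obtuse


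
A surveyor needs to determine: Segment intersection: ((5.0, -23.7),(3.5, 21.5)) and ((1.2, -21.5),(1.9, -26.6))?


Cross products: d1=17.84, d2=41.83, d3=168.46, d4=144.47
d1*d2 < 0 and d3*d4 < 0? no

No, they don't intersect


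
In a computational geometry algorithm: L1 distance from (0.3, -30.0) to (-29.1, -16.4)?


|0.3-(-29.1)| + |(-30)-(-16.4)| = 29.4 + 13.6 = 43

43


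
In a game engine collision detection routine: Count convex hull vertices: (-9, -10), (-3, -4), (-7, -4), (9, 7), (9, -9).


Convex hull vertices (CCW): (-9, -10), (9, -9), (9, 7), (-7, -4)
Count = 4

4


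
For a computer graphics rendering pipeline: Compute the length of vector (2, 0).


|u| = sqrt(2^2 + 0^2) = sqrt(4) = 2

2


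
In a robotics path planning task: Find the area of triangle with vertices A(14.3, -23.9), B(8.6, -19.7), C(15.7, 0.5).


Area = |x_A(y_B-y_C) + x_B(y_C-y_A) + x_C(y_A-y_B)|/2
= |(-288.86) + 209.84 + (-65.94)|/2
= 144.96/2 = 72.48

72.48


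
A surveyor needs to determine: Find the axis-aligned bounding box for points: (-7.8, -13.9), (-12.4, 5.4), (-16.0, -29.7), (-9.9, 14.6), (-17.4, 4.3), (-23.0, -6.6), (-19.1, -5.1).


x range: [-23, -7.8]
y range: [-29.7, 14.6]
Bounding box: (-23,-29.7) to (-7.8,14.6)

(-23,-29.7) to (-7.8,14.6)


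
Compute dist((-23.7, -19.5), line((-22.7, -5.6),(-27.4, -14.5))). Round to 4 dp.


|cross product| = 56.43
|line direction| = sqrt(101.3) = 10.0648
Distance = 56.43/sqrt(101.3) = 5.6067

5.6067


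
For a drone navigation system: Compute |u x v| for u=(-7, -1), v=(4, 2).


|u x v| = |(-7)*2 - (-1)*4|
= |(-14) - (-4)| = 10

10


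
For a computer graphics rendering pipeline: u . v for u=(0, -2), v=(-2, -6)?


u . v = u_x*v_x + u_y*v_y = 0*(-2) + (-2)*(-6)
= 0 + 12 = 12

12


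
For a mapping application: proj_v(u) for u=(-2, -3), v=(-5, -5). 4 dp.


u.v = 25, |v| = sqrt(50) = 7.0711
Scalar projection = u.v / |v| = 25 / sqrt(50) = 3.5355

3.5355


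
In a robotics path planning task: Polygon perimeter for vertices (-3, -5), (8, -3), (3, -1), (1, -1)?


Sides: (-3, -5)->(8, -3): sqrt(125) = 11.18034, (8, -3)->(3, -1): sqrt(29) = 5.385165, (3, -1)->(1, -1): sqrt(4) = 2, (1, -1)->(-3, -5): sqrt(32) = 5.656854
Sum = 24.222359
Perimeter = 24.2224

24.2224


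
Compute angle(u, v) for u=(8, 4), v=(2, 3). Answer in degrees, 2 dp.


u.v = 28, |u| = sqrt(80) = 8.9443, |v| = sqrt(13) = 3.6056
cos(theta) = u.v/(|u||v|) = 28/sqrt(1040) = 0.868243
theta = acos(0.868243) = 29.74 degrees

29.74 degrees


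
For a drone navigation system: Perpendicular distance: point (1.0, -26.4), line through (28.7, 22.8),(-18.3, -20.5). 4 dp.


|cross product| = 1112.99
|line direction| = sqrt(4083.89) = 63.9053
Distance = 1112.99/sqrt(4083.89) = 17.4162

17.4162


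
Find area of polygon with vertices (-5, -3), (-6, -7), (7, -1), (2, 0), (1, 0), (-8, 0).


Shoelace sum: ((-5)*(-7) - (-6)*(-3)) + ((-6)*(-1) - 7*(-7)) + (7*0 - 2*(-1)) + (2*0 - 1*0) + (1*0 - (-8)*0) + ((-8)*(-3) - (-5)*0)
= 98
Area = |98|/2 = 49

49


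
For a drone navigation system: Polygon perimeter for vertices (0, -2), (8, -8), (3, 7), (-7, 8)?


Sides: (0, -2)->(8, -8): sqrt(100) = 10, (8, -8)->(3, 7): sqrt(250) = 15.811388, (3, 7)->(-7, 8): sqrt(101) = 10.049876, (-7, 8)->(0, -2): sqrt(149) = 12.206556
Sum = 48.06782
Perimeter = 48.0678

48.0678


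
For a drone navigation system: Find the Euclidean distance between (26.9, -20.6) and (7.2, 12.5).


dx=-19.7, dy=33.1
d^2 = (-19.7)^2 + 33.1^2 = 1483.7
d = sqrt(1483.7) = 38.5188

38.5188


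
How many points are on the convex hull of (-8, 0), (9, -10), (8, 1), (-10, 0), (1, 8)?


Convex hull vertices (CCW): (-10, 0), (9, -10), (8, 1), (1, 8)
Count = 4

4


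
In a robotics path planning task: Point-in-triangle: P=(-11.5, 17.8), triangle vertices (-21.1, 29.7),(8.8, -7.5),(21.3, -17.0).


Cross products: AB x AP = 1.31, BC x BP = 123.4, CA x CP = 56.24
All same sign? yes

Yes, inside


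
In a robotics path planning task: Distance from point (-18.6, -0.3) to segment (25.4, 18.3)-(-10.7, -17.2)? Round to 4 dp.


Project P onto AB: t = 0.8772 (clamped to [0,1])
Closest point on segment: (-6.2674, -12.8411)
Distance: 17.589

17.589


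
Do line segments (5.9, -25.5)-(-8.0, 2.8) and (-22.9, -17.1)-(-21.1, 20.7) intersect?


Cross products: d1=-1103.76, d2=-527.4, d3=698.28, d4=121.92
d1*d2 < 0 and d3*d4 < 0? no

No, they don't intersect


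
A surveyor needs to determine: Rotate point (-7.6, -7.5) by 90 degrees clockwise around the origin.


90° CW: (x,y) -> (y, -x)
(-7.6,-7.5) -> (-7.5, 7.6)

(-7.5, 7.6)


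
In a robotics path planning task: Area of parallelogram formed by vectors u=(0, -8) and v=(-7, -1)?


|u x v| = |0*(-1) - (-8)*(-7)|
= |0 - 56| = 56

56


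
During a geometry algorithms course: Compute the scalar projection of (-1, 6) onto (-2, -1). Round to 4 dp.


u.v = -4, |v| = sqrt(5) = 2.2361
Scalar projection = u.v / |v| = -4 / sqrt(5) = -1.7889

-1.7889


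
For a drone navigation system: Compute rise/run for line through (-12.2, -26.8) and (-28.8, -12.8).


slope = (y2-y1)/(x2-x1) = ((-12.8)-(-26.8))/((-28.8)-(-12.2)) = 14/(-16.6) = -0.8434

-0.8434


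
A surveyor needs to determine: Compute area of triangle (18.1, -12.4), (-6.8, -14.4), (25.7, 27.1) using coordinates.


Area = |x_A(y_B-y_C) + x_B(y_C-y_A) + x_C(y_A-y_B)|/2
= |(-751.15) + (-268.6) + 51.4|/2
= 968.35/2 = 484.175

484.175


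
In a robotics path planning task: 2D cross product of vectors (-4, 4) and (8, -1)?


u x v = u_x*v_y - u_y*v_x = (-4)*(-1) - 4*8
= 4 - 32 = -28

-28


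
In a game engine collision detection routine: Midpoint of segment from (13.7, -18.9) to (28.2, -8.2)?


M = ((13.7+28.2)/2, ((-18.9)+(-8.2))/2)
= (20.95, -13.55)

(20.95, -13.55)


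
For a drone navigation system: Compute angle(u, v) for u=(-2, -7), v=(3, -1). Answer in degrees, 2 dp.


u.v = 1, |u| = sqrt(53) = 7.2801, |v| = sqrt(10) = 3.1623
cos(theta) = u.v/(|u||v|) = 1/sqrt(530) = 0.043437
theta = acos(0.043437) = 87.51 degrees

87.51 degrees


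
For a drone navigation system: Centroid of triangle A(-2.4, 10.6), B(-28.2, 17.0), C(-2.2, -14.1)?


Centroid = ((x_A+x_B+x_C)/3, (y_A+y_B+y_C)/3)
= (((-2.4)+(-28.2)+(-2.2))/3, (10.6+17+(-14.1))/3)
= (-10.9333, 4.5)

(-10.9333, 4.5)


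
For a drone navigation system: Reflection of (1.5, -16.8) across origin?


Reflection over origin: (x,y) -> (-x,-y)
(1.5, -16.8) -> (-1.5, 16.8)

(-1.5, 16.8)


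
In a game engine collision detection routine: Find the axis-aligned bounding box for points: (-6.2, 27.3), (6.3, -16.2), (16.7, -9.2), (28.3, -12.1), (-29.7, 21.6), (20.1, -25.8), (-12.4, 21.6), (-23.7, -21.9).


x range: [-29.7, 28.3]
y range: [-25.8, 27.3]
Bounding box: (-29.7,-25.8) to (28.3,27.3)

(-29.7,-25.8) to (28.3,27.3)


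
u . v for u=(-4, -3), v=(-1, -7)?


u . v = u_x*v_x + u_y*v_y = (-4)*(-1) + (-3)*(-7)
= 4 + 21 = 25

25


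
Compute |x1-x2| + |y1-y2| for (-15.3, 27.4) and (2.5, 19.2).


|(-15.3)-2.5| + |27.4-19.2| = 17.8 + 8.2 = 26

26


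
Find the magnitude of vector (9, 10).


|u| = sqrt(9^2 + 10^2) = sqrt(181) = 13.4536

13.4536


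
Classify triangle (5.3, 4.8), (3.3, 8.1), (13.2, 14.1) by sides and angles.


Side lengths squared: AB^2=14.89, BC^2=134.01, CA^2=148.9
Sorted: [14.89, 134.01, 148.9]
By sides: Scalene, By angles: Right

Scalene, Right


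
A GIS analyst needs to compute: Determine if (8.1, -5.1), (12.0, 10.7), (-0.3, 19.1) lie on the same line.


Cross product: (12-8.1)*(19.1-(-5.1)) - (10.7-(-5.1))*((-0.3)-8.1)
= 227.1

No, not collinear


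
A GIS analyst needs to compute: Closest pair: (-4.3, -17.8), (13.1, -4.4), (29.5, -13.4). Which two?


d(P0,P1) = 21.9618, d(P0,P2) = 34.0852, d(P1,P2) = 18.7072
Closest: P1 and P2

Closest pair: (13.1, -4.4) and (29.5, -13.4), distance = 18.7072


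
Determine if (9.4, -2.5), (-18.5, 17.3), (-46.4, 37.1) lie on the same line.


Cross product: ((-18.5)-9.4)*(37.1-(-2.5)) - (17.3-(-2.5))*((-46.4)-9.4)
= 0

Yes, collinear


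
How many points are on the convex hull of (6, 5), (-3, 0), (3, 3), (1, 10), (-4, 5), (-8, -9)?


Convex hull vertices (CCW): (-8, -9), (6, 5), (1, 10), (-4, 5)
Count = 4

4


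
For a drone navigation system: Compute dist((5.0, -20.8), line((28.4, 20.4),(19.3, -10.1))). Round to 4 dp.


|cross product| = 338.78
|line direction| = sqrt(1013.06) = 31.8286
Distance = 338.78/sqrt(1013.06) = 10.6439

10.6439


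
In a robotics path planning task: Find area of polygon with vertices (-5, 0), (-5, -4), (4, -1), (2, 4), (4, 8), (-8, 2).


Shoelace sum: ((-5)*(-4) - (-5)*0) + ((-5)*(-1) - 4*(-4)) + (4*4 - 2*(-1)) + (2*8 - 4*4) + (4*2 - (-8)*8) + ((-8)*0 - (-5)*2)
= 141
Area = |141|/2 = 70.5

70.5


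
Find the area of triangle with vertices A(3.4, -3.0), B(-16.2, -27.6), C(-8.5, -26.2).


Area = |x_A(y_B-y_C) + x_B(y_C-y_A) + x_C(y_A-y_B)|/2
= |(-4.76) + 375.84 + (-209.1)|/2
= 161.98/2 = 80.99

80.99


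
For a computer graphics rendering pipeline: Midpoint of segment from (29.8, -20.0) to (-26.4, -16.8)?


M = ((29.8+(-26.4))/2, ((-20)+(-16.8))/2)
= (1.7, -18.4)

(1.7, -18.4)


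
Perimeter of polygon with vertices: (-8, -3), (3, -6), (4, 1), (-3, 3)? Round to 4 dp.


Sides: (-8, -3)->(3, -6): sqrt(130) = 11.401754, (3, -6)->(4, 1): sqrt(50) = 7.071068, (4, 1)->(-3, 3): sqrt(53) = 7.28011, (-3, 3)->(-8, -3): sqrt(61) = 7.81025
Sum = 33.563182
Perimeter = 33.5632

33.5632


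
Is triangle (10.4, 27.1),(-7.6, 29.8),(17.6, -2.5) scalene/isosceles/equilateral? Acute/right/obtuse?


Side lengths squared: AB^2=331.29, BC^2=1678.33, CA^2=928
Sorted: [331.29, 928, 1678.33]
By sides: Scalene, By angles: Obtuse

Scalene, Obtuse


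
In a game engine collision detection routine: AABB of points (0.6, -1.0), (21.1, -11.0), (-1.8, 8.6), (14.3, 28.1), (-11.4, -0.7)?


x range: [-11.4, 21.1]
y range: [-11, 28.1]
Bounding box: (-11.4,-11) to (21.1,28.1)

(-11.4,-11) to (21.1,28.1)


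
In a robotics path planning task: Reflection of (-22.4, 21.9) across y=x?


Reflection over y=x: (x,y) -> (y,x)
(-22.4, 21.9) -> (21.9, -22.4)

(21.9, -22.4)


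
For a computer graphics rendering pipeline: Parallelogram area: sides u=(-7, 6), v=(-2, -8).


|u x v| = |(-7)*(-8) - 6*(-2)|
= |56 - (-12)| = 68

68


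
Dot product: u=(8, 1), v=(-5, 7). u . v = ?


u . v = u_x*v_x + u_y*v_y = 8*(-5) + 1*7
= (-40) + 7 = -33

-33


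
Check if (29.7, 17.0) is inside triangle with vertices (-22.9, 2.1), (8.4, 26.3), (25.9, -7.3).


Cross products: AB x AP = -806.55, BC x BP = 552.93, CA x CP = -1221.56
All same sign? no

No, outside


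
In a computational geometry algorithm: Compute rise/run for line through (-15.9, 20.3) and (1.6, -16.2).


slope = (y2-y1)/(x2-x1) = ((-16.2)-20.3)/(1.6-(-15.9)) = (-36.5)/17.5 = -2.0857

-2.0857


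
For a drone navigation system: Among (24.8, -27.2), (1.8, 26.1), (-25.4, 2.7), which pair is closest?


d(P0,P1) = 58.0508, d(P0,P2) = 58.4299, d(P1,P2) = 35.8804
Closest: P1 and P2

Closest pair: (1.8, 26.1) and (-25.4, 2.7), distance = 35.8804


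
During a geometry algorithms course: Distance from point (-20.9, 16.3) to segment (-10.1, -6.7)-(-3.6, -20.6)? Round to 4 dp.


Project P onto AB: t = 0 (clamped to [0,1])
Closest point on segment: (-10.1, -6.7)
Distance: 25.4094

25.4094


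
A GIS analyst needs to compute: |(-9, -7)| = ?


|u| = sqrt((-9)^2 + (-7)^2) = sqrt(130) = 11.4018

11.4018


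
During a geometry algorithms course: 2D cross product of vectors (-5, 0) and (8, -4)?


u x v = u_x*v_y - u_y*v_x = (-5)*(-4) - 0*8
= 20 - 0 = 20

20


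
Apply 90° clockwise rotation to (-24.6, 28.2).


90° CW: (x,y) -> (y, -x)
(-24.6,28.2) -> (28.2, 24.6)

(28.2, 24.6)


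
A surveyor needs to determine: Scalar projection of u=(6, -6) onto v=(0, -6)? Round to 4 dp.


u.v = 36, |v| = sqrt(36) = 6
Scalar projection = u.v / |v| = 36 / sqrt(36) = 6

6


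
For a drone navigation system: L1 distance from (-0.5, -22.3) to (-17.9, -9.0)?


|(-0.5)-(-17.9)| + |(-22.3)-(-9)| = 17.4 + 13.3 = 30.7

30.7


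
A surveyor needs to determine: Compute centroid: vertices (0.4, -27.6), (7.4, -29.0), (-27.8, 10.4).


Centroid = ((x_A+x_B+x_C)/3, (y_A+y_B+y_C)/3)
= ((0.4+7.4+(-27.8))/3, ((-27.6)+(-29)+10.4)/3)
= (-6.6667, -15.4)

(-6.6667, -15.4)


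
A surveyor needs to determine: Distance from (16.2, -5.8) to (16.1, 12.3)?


dx=-0.1, dy=18.1
d^2 = (-0.1)^2 + 18.1^2 = 327.62
d = sqrt(327.62) = 18.1003

18.1003


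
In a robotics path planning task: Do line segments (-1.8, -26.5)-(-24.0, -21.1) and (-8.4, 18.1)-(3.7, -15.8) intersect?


Cross products: d1=-315.92, d2=-1003.16, d3=-954.48, d4=-267.24
d1*d2 < 0 and d3*d4 < 0? no

No, they don't intersect


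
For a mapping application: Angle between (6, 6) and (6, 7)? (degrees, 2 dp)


u.v = 78, |u| = sqrt(72) = 8.4853, |v| = sqrt(85) = 9.2195
cos(theta) = u.v/(|u||v|) = 78/sqrt(6120) = 0.997054
theta = acos(0.997054) = 4.4 degrees

4.4 degrees


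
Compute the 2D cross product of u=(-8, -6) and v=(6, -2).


u x v = u_x*v_y - u_y*v_x = (-8)*(-2) - (-6)*6
= 16 - (-36) = 52

52


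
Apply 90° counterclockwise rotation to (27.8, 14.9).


90° CCW: (x,y) -> (-y, x)
(27.8,14.9) -> (-14.9, 27.8)

(-14.9, 27.8)


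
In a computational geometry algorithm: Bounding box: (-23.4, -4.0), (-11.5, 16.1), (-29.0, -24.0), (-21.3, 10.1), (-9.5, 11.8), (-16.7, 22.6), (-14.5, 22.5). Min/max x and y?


x range: [-29, -9.5]
y range: [-24, 22.6]
Bounding box: (-29,-24) to (-9.5,22.6)

(-29,-24) to (-9.5,22.6)


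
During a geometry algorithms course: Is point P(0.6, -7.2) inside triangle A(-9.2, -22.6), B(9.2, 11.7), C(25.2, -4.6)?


Cross products: AB x AP = -52.78, BC x BP = -442.58, CA x CP = -353.36
All same sign? yes

Yes, inside


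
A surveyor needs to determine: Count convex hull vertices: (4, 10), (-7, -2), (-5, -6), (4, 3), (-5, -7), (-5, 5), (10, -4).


Convex hull vertices (CCW): (-7, -2), (-5, -7), (10, -4), (4, 10), (-5, 5)
Count = 5

5


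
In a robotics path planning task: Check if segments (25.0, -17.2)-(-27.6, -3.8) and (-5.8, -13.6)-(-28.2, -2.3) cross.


Cross products: d1=-267.4, d2=26.82, d3=223.36, d4=-70.86
d1*d2 < 0 and d3*d4 < 0? yes

Yes, they intersect


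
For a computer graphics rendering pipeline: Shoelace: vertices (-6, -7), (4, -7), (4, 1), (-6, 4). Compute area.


Shoelace sum: ((-6)*(-7) - 4*(-7)) + (4*1 - 4*(-7)) + (4*4 - (-6)*1) + ((-6)*(-7) - (-6)*4)
= 190
Area = |190|/2 = 95

95


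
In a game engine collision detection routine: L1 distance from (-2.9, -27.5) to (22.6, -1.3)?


|(-2.9)-22.6| + |(-27.5)-(-1.3)| = 25.5 + 26.2 = 51.7

51.7


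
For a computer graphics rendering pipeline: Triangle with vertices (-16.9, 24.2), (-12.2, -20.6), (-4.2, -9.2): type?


Side lengths squared: AB^2=2029.13, BC^2=193.96, CA^2=1276.85
Sorted: [193.96, 1276.85, 2029.13]
By sides: Scalene, By angles: Obtuse

Scalene, Obtuse


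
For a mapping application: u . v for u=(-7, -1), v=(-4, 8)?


u . v = u_x*v_x + u_y*v_y = (-7)*(-4) + (-1)*8
= 28 + (-8) = 20

20


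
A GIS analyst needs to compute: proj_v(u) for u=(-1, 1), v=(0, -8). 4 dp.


u.v = -8, |v| = sqrt(64) = 8
Scalar projection = u.v / |v| = -8 / sqrt(64) = -1

-1


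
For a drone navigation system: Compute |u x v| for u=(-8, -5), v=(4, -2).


|u x v| = |(-8)*(-2) - (-5)*4|
= |16 - (-20)| = 36

36


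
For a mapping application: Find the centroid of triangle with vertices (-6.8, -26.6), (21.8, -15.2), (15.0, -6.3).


Centroid = ((x_A+x_B+x_C)/3, (y_A+y_B+y_C)/3)
= (((-6.8)+21.8+15)/3, ((-26.6)+(-15.2)+(-6.3))/3)
= (10, -16.0333)

(10, -16.0333)


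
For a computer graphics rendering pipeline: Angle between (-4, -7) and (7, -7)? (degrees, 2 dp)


u.v = 21, |u| = sqrt(65) = 8.0623, |v| = sqrt(98) = 9.8995
cos(theta) = u.v/(|u||v|) = 21/sqrt(6370) = 0.263117
theta = acos(0.263117) = 74.74 degrees

74.74 degrees


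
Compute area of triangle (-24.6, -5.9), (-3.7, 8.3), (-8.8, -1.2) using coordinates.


Area = |x_A(y_B-y_C) + x_B(y_C-y_A) + x_C(y_A-y_B)|/2
= |(-233.7) + (-17.39) + 124.96|/2
= 126.13/2 = 63.065

63.065


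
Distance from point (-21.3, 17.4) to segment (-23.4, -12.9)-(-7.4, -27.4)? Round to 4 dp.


Project P onto AB: t = 0 (clamped to [0,1])
Closest point on segment: (-23.4, -12.9)
Distance: 30.3727

30.3727


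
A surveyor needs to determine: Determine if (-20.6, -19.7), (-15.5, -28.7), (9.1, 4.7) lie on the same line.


Cross product: ((-15.5)-(-20.6))*(4.7-(-19.7)) - ((-28.7)-(-19.7))*(9.1-(-20.6))
= 391.74

No, not collinear


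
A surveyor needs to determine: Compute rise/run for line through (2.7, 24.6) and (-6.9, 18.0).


slope = (y2-y1)/(x2-x1) = (18-24.6)/((-6.9)-2.7) = (-6.6)/(-9.6) = 0.6875

0.6875


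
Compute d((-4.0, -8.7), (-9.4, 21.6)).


dx=-5.4, dy=30.3
d^2 = (-5.4)^2 + 30.3^2 = 947.25
d = sqrt(947.25) = 30.7774

30.7774


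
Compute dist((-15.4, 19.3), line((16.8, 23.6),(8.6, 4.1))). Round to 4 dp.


|cross product| = 592.64
|line direction| = sqrt(447.49) = 21.154
Distance = 592.64/sqrt(447.49) = 28.0156

28.0156


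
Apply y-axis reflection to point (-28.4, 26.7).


Reflection over y-axis: (x,y) -> (-x,y)
(-28.4, 26.7) -> (28.4, 26.7)

(28.4, 26.7)


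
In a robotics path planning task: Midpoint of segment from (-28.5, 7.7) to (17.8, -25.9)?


M = (((-28.5)+17.8)/2, (7.7+(-25.9))/2)
= (-5.35, -9.1)

(-5.35, -9.1)


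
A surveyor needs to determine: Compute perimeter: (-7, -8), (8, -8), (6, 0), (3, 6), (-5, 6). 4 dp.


Sides: (-7, -8)->(8, -8): sqrt(225) = 15, (8, -8)->(6, 0): sqrt(68) = 8.246211, (6, 0)->(3, 6): sqrt(45) = 6.708204, (3, 6)->(-5, 6): sqrt(64) = 8, (-5, 6)->(-7, -8): sqrt(200) = 14.142136
Sum = 52.096551
Perimeter = 52.0966

52.0966


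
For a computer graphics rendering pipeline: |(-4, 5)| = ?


|u| = sqrt((-4)^2 + 5^2) = sqrt(41) = 6.4031

6.4031


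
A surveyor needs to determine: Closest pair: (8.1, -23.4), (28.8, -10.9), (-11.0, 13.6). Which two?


d(P0,P1) = 24.1814, d(P0,P2) = 41.639, d(P1,P2) = 46.7364
Closest: P0 and P1

Closest pair: (8.1, -23.4) and (28.8, -10.9), distance = 24.1814


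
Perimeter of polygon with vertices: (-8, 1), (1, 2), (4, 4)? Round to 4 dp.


Sides: (-8, 1)->(1, 2): sqrt(82) = 9.055385, (1, 2)->(4, 4): sqrt(13) = 3.605551, (4, 4)->(-8, 1): sqrt(153) = 12.369317
Sum = 25.030253
Perimeter = 25.0303

25.0303


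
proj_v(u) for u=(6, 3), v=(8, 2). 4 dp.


u.v = 54, |v| = sqrt(68) = 8.2462
Scalar projection = u.v / |v| = 54 / sqrt(68) = 6.5485

6.5485


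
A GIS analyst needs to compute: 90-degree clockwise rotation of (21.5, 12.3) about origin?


90° CW: (x,y) -> (y, -x)
(21.5,12.3) -> (12.3, -21.5)

(12.3, -21.5)


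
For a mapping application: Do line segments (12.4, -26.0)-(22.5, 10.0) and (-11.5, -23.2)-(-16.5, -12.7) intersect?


Cross products: d1=-236.95, d2=-523, d3=888.68, d4=1174.73
d1*d2 < 0 and d3*d4 < 0? no

No, they don't intersect


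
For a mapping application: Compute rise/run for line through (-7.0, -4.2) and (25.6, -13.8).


slope = (y2-y1)/(x2-x1) = ((-13.8)-(-4.2))/(25.6-(-7)) = (-9.6)/32.6 = -0.2945

-0.2945


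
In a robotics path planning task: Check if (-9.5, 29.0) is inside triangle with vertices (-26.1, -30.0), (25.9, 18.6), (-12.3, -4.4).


Cross products: AB x AP = 2261.24, BC x BP = -1211.48, CA x CP = -389.24
All same sign? no

No, outside


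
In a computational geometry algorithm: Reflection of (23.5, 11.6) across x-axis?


Reflection over x-axis: (x,y) -> (x,-y)
(23.5, 11.6) -> (23.5, -11.6)

(23.5, -11.6)


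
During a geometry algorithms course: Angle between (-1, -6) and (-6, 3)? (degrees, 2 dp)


u.v = -12, |u| = sqrt(37) = 6.0828, |v| = sqrt(45) = 6.7082
cos(theta) = u.v/(|u||v|) = -12/sqrt(1665) = -0.294086
theta = acos(-0.294086) = 107.1 degrees

107.1 degrees


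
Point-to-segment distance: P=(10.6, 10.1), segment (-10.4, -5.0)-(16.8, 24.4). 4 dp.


Project P onto AB: t = 0.6328 (clamped to [0,1])
Closest point on segment: (6.8122, 13.6044)
Distance: 5.1602

5.1602


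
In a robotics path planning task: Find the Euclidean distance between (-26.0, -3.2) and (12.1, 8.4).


dx=38.1, dy=11.6
d^2 = 38.1^2 + 11.6^2 = 1586.17
d = sqrt(1586.17) = 39.8267

39.8267


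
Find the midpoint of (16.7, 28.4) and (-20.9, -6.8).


M = ((16.7+(-20.9))/2, (28.4+(-6.8))/2)
= (-2.1, 10.8)

(-2.1, 10.8)


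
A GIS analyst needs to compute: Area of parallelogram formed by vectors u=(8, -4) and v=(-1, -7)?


|u x v| = |8*(-7) - (-4)*(-1)|
= |(-56) - 4| = 60

60


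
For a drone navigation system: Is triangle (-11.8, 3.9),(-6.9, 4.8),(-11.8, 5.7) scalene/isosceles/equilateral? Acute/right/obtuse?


Side lengths squared: AB^2=24.82, BC^2=24.82, CA^2=3.24
Sorted: [3.24, 24.82, 24.82]
By sides: Isosceles, By angles: Acute

Isosceles, Acute


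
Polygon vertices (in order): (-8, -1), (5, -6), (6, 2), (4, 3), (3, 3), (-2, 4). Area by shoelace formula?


Shoelace sum: ((-8)*(-6) - 5*(-1)) + (5*2 - 6*(-6)) + (6*3 - 4*2) + (4*3 - 3*3) + (3*4 - (-2)*3) + ((-2)*(-1) - (-8)*4)
= 164
Area = |164|/2 = 82

82


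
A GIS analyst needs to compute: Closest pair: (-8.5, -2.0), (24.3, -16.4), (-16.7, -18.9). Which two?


d(P0,P1) = 35.8218, d(P0,P2) = 18.7843, d(P1,P2) = 41.0761
Closest: P0 and P2

Closest pair: (-8.5, -2.0) and (-16.7, -18.9), distance = 18.7843


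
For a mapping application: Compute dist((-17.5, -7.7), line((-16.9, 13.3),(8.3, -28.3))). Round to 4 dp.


|cross product| = 554.16
|line direction| = sqrt(2365.6) = 48.6374
Distance = 554.16/sqrt(2365.6) = 11.3937

11.3937


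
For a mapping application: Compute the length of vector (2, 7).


|u| = sqrt(2^2 + 7^2) = sqrt(53) = 7.2801

7.2801


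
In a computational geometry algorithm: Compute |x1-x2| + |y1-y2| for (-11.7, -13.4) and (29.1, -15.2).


|(-11.7)-29.1| + |(-13.4)-(-15.2)| = 40.8 + 1.8 = 42.6

42.6


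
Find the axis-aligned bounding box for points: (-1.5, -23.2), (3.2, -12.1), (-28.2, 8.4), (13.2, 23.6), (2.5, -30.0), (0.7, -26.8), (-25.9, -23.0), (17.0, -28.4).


x range: [-28.2, 17]
y range: [-30, 23.6]
Bounding box: (-28.2,-30) to (17,23.6)

(-28.2,-30) to (17,23.6)


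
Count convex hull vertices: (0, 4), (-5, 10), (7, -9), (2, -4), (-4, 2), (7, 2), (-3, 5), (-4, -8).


Convex hull vertices (CCW): (-5, 10), (-4, -8), (7, -9), (7, 2)
Count = 4

4


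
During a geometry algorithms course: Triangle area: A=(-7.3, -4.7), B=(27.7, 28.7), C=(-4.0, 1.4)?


Area = |x_A(y_B-y_C) + x_B(y_C-y_A) + x_C(y_A-y_B)|/2
= |(-199.29) + 168.97 + 133.6|/2
= 103.28/2 = 51.64

51.64


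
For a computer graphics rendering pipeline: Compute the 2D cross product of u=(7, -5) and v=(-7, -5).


u x v = u_x*v_y - u_y*v_x = 7*(-5) - (-5)*(-7)
= (-35) - 35 = -70

-70


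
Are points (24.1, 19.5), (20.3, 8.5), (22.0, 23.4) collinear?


Cross product: (20.3-24.1)*(23.4-19.5) - (8.5-19.5)*(22-24.1)
= -37.92

No, not collinear


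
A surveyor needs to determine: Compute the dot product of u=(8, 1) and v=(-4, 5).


u . v = u_x*v_x + u_y*v_y = 8*(-4) + 1*5
= (-32) + 5 = -27

-27


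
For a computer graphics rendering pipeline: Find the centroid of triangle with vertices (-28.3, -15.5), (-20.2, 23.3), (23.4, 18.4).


Centroid = ((x_A+x_B+x_C)/3, (y_A+y_B+y_C)/3)
= (((-28.3)+(-20.2)+23.4)/3, ((-15.5)+23.3+18.4)/3)
= (-8.3667, 8.7333)

(-8.3667, 8.7333)


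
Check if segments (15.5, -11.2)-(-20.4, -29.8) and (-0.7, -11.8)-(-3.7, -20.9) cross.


Cross products: d1=145.62, d2=-125.27, d3=-279.78, d4=-8.89
d1*d2 < 0 and d3*d4 < 0? no

No, they don't intersect


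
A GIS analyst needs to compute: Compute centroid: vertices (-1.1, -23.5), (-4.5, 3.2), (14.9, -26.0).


Centroid = ((x_A+x_B+x_C)/3, (y_A+y_B+y_C)/3)
= (((-1.1)+(-4.5)+14.9)/3, ((-23.5)+3.2+(-26))/3)
= (3.1, -15.4333)

(3.1, -15.4333)


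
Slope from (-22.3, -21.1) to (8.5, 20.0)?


slope = (y2-y1)/(x2-x1) = (20-(-21.1))/(8.5-(-22.3)) = 41.1/30.8 = 1.3344

1.3344


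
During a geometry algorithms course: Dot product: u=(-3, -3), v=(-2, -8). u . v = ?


u . v = u_x*v_x + u_y*v_y = (-3)*(-2) + (-3)*(-8)
= 6 + 24 = 30

30


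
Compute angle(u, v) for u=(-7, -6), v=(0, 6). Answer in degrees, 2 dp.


u.v = -36, |u| = sqrt(85) = 9.2195, |v| = sqrt(36) = 6
cos(theta) = u.v/(|u||v|) = -36/sqrt(3060) = -0.650791
theta = acos(-0.650791) = 130.6 degrees

130.6 degrees


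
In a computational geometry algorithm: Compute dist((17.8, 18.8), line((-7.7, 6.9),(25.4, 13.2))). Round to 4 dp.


|cross product| = 233.24
|line direction| = sqrt(1135.3) = 33.6942
Distance = 233.24/sqrt(1135.3) = 6.9223

6.9223


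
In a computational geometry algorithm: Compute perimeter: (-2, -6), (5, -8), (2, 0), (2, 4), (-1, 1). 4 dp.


Sides: (-2, -6)->(5, -8): sqrt(53) = 7.28011, (5, -8)->(2, 0): sqrt(73) = 8.544004, (2, 0)->(2, 4): sqrt(16) = 4, (2, 4)->(-1, 1): sqrt(18) = 4.242641, (-1, 1)->(-2, -6): sqrt(50) = 7.071068
Sum = 31.137823
Perimeter = 31.1378

31.1378


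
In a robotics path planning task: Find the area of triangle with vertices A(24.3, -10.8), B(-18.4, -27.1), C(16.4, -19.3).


Area = |x_A(y_B-y_C) + x_B(y_C-y_A) + x_C(y_A-y_B)|/2
= |(-189.54) + 156.4 + 267.32|/2
= 234.18/2 = 117.09

117.09


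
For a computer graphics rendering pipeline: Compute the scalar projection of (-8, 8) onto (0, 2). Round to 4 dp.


u.v = 16, |v| = sqrt(4) = 2
Scalar projection = u.v / |v| = 16 / sqrt(4) = 8

8


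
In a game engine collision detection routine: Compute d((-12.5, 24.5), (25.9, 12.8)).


dx=38.4, dy=-11.7
d^2 = 38.4^2 + (-11.7)^2 = 1611.45
d = sqrt(1611.45) = 40.1429

40.1429


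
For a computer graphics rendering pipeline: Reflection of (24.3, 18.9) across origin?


Reflection over origin: (x,y) -> (-x,-y)
(24.3, 18.9) -> (-24.3, -18.9)

(-24.3, -18.9)


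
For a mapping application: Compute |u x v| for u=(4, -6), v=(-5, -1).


|u x v| = |4*(-1) - (-6)*(-5)|
= |(-4) - 30| = 34

34


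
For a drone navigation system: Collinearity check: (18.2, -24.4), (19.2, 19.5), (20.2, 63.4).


Cross product: (19.2-18.2)*(63.4-(-24.4)) - (19.5-(-24.4))*(20.2-18.2)
= 0

Yes, collinear


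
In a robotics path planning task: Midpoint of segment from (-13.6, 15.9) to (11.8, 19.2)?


M = (((-13.6)+11.8)/2, (15.9+19.2)/2)
= (-0.9, 17.55)

(-0.9, 17.55)


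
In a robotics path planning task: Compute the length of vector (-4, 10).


|u| = sqrt((-4)^2 + 10^2) = sqrt(116) = 10.7703

10.7703


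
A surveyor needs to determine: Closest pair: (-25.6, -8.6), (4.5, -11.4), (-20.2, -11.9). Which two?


d(P0,P1) = 30.23, d(P0,P2) = 6.3285, d(P1,P2) = 24.7051
Closest: P0 and P2

Closest pair: (-25.6, -8.6) and (-20.2, -11.9), distance = 6.3285


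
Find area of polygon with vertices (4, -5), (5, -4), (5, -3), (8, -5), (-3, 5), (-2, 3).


Shoelace sum: (4*(-4) - 5*(-5)) + (5*(-3) - 5*(-4)) + (5*(-5) - 8*(-3)) + (8*5 - (-3)*(-5)) + ((-3)*3 - (-2)*5) + ((-2)*(-5) - 4*3)
= 37
Area = |37|/2 = 18.5

18.5


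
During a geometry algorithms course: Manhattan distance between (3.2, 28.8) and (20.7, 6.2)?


|3.2-20.7| + |28.8-6.2| = 17.5 + 22.6 = 40.1

40.1


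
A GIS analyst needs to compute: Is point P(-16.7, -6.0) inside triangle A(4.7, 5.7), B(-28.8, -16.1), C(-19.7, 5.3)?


Cross products: AB x AP = -74.57, BC x BP = -167.03, CA x CP = -276.92
All same sign? yes

Yes, inside


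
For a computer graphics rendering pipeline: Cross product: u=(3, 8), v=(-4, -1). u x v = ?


u x v = u_x*v_y - u_y*v_x = 3*(-1) - 8*(-4)
= (-3) - (-32) = 29

29


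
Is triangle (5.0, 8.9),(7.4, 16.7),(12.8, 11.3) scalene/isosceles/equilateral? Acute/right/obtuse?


Side lengths squared: AB^2=66.6, BC^2=58.32, CA^2=66.6
Sorted: [58.32, 66.6, 66.6]
By sides: Isosceles, By angles: Acute

Isosceles, Acute


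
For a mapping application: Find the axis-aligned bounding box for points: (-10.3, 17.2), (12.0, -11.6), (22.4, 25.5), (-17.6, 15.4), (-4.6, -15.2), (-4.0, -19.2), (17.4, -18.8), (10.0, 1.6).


x range: [-17.6, 22.4]
y range: [-19.2, 25.5]
Bounding box: (-17.6,-19.2) to (22.4,25.5)

(-17.6,-19.2) to (22.4,25.5)


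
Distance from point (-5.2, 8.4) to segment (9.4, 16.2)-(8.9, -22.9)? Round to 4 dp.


Project P onto AB: t = 0.2042 (clamped to [0,1])
Closest point on segment: (9.2979, 8.2146)
Distance: 14.4991

14.4991


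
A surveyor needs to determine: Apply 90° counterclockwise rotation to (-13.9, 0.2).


90° CCW: (x,y) -> (-y, x)
(-13.9,0.2) -> (-0.2, -13.9)

(-0.2, -13.9)


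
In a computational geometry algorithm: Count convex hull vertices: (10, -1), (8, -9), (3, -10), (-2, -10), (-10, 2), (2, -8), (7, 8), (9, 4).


Convex hull vertices (CCW): (-10, 2), (-2, -10), (3, -10), (8, -9), (10, -1), (9, 4), (7, 8)
Count = 7

7


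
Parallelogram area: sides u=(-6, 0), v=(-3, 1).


|u x v| = |(-6)*1 - 0*(-3)|
= |(-6) - 0| = 6

6


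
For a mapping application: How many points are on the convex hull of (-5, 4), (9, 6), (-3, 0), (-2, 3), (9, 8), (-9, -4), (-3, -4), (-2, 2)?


Convex hull vertices (CCW): (-9, -4), (-3, -4), (9, 6), (9, 8), (-5, 4)
Count = 5

5
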